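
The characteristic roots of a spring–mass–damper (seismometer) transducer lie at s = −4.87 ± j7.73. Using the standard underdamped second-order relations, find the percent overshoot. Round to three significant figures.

%OS ≈ 13.8%

|pole| = ω_n = √(4.87² + 7.73²) = 9.14 rad/s; ζ = cos θ = σ/ω_n = 0.533.
%OS = 100·exp(−πζ/√(1−ζ²)) = 13.8%.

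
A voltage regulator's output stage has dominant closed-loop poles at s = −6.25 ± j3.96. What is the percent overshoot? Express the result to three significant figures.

%OS ≈ 0.702%

With σ = 6.25, ω_d = 3.96: ω_n = √(σ²+ω_d²) = 7.40 rad/s, ζ = σ/ω_n = 0.845.
Overshoot: exp(−π·0.845/√(1−0.845²)) = 0.00702, i.e. 0.702%.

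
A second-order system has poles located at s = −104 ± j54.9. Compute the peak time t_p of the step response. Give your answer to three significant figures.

t_p ≈ 0.0572 s

t_p = π/ω_d with ω_d = 54.9 (the imaginary part), so t_p = 0.0572 s.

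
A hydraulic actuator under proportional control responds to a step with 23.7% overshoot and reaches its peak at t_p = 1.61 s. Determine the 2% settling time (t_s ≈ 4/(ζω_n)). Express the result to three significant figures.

t_s ≈ 4.47 s

ζ from %OS: ζ = |ln 0.237|/√(π²+ln²0.237) = 0.417.
t_p = π/ω_d ⇒ ω_d = 1.95 rad/s; then ω_n = ω_d/√(1−ζ²) = 2.15 rad/s.
t_s ≈ 4/(ζω_n) = 4/(0.417·2.15) = 4.47 s.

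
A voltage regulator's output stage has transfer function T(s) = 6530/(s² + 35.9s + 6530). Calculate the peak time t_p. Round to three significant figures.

t_p ≈ 0.0399 s

ω_n = √6530 = 80.8 rad/s; ζ = 35.9/(2·80.8) = 0.222.
ω_d = 80.8·√(1 − 0.222²) = 78.8 rad/s. Then t_p = π/ω_d = 0.0399 s.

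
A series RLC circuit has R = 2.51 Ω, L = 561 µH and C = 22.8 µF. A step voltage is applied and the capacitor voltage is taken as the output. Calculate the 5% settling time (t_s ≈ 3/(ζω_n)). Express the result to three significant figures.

For a series RLC circuit (capacitor voltage as output), ω_n = 1/√(LC) = 1/√(561 µH · 22.8 µF) = 8840 rad/s.
ζ = (R/2)·√(C/L) = (2.51/2)·√(22.8 µF/561 µH) = 0.253.
t_s ≈ 3/(ζω_n) = 0.00134 s.

t_s ≈ 0.00134 s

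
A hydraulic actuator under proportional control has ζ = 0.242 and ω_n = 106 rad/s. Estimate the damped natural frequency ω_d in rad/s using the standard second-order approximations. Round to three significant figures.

ω_d ≈ 103 rad/s

ω_d = ω_n√(1−ζ²) = 106·√0.941 = 103 rad/s.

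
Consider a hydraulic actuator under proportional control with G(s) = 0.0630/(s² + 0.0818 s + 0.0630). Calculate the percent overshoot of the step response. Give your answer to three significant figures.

Matching coefficients with s² + 2ζω_n s + ω_n² gives ω_n² = 0.0630 ⇒ ω_n = 0.251 rad/s, and ζ = 0.0818/(2ω_n) = 0.163.
Overshoot: exp(−π·0.163/√(1−0.163²)) = 0.595, i.e. 59.5%.

%OS ≈ 59.5%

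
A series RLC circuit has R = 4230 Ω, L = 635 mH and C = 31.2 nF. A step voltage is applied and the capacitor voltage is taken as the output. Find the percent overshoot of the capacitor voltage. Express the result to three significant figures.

For a series RLC circuit (capacitor voltage as output), ω_n = 1/√(LC) = 1/√(635 mH · 31.2 nF) = 7100 rad/s.
ζ = (R/2)·√(C/L) = (4230/2)·√(31.2 nF/635 mH) = 0.469.
Overshoot: exp(−π·0.469/√(1−0.469²)) = 0.189, i.e. 18.9%.

%OS ≈ 18.9%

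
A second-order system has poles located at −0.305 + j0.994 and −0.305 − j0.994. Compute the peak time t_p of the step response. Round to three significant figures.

t_p = π/ω_d with ω_d = 0.994 (the imaginary part), so t_p = 3.16 s.

t_p ≈ 3.16 s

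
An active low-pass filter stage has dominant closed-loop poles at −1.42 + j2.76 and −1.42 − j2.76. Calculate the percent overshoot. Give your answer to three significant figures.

The poles are at −σ ± jω_d with σ = 1.42 and ω_d = 2.76, so ω_n = √(σ²+ω_d²) = 3.10 rad/s and ζ = σ/ω_n = 0.457.
Overshoot: exp(−π·0.457/√(1−0.457²)) = 0.199, i.e. 19.9%.

%OS ≈ 19.9%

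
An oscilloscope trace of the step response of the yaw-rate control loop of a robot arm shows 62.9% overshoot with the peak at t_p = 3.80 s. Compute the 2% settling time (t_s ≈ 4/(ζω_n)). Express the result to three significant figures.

t_s ≈ 32.8 s

ζ from %OS: ζ = |ln 0.629|/√(π²+ln²0.629) = 0.146.
From t_p = π/ω_d, ω_d = π/3.80 = 0.827 rad/s, so ω_n = ω_d/√(1−ζ²) = 0.836 rad/s.
t_s ≈ 4/(ζω_n) = 4/(0.146·0.836) = 32.8 s.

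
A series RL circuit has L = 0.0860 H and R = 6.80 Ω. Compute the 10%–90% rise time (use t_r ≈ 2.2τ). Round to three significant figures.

τ = L/R = 0.0860/6.80 = 0.0126 s.
t_r ≈ 2.2τ = 0.0278 s.

t_r ≈ 0.0278 s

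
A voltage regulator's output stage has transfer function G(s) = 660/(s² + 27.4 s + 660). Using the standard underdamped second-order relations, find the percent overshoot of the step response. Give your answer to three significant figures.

%OS ≈ 13.8%

Comparing the denominator to s² + 2ζω_n s + ω_n²: ω_n = √660 = 25.7 rad/s, and 2ζω_n = 27.4 so ζ = 27.4/(2·25.7) = 0.533.
%OS = 100·exp(−πζ/√(1−ζ²)) = 13.8%.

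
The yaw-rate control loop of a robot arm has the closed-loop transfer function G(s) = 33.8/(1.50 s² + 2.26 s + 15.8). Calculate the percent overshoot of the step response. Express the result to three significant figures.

Dividing through by 1.50: denominator becomes s² + 1.507 s + 10.53.
So ω_n = √10.53 = 3.25 rad/s and ζ = 1.507/(2·3.25) = 0.232.
%OS = 100·exp(−πζ/√(1−ζ²)) = 47.3%.

%OS ≈ 47.3%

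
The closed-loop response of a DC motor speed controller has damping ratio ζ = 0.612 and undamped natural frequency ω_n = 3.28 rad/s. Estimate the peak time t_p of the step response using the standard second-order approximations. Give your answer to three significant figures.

t_p ≈ 1.21 s

The damped frequency is ω_d = ω_n√(1−ζ²) = 3.28·√(1−0.375) = 2.59 rad/s.
Peak time t_p = π/ω_d = π/2.59 = 1.21 s.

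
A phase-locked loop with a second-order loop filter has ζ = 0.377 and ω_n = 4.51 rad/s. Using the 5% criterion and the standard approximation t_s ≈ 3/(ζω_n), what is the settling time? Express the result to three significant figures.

t_s ≈ 3/(ζω_n) = 3/(0.377 × 4.51) = 1.76 s.

t_s ≈ 1.76 s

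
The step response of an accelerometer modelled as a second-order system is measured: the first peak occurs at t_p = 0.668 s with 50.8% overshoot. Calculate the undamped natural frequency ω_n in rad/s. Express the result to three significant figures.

ζ from %OS: ζ = |ln 0.508|/√(π²+ln²0.508) = 0.211.
t_p = π/ω_d ⇒ ω_d = 4.70 rad/s; then ω_n = ω_d/√(1−ζ²) = 4.81 rad/s.

ω_n ≈ 4.81 rad/s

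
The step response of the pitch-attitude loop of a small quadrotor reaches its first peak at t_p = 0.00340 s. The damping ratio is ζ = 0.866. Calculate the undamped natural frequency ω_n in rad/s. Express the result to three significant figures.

ω_n ≈ 1850 rad/s

Peak time t_p = π/ω_d, so ω_d = π/t_p = π/0.00340 = 924 rad/s.
ω_n = ω_d/√(1−ζ²) = 924/√0.250 = 1850 rad/s.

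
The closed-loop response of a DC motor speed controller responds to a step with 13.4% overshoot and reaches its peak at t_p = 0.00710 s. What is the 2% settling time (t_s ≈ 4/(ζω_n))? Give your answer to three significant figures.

ζ from %OS: ζ = |ln 0.134|/√(π²+ln²0.134) = 0.539.
From t_p = π/ω_d, ω_d = π/0.00710 = 442 rad/s, so ω_n = ω_d/√(1−ζ²) = 525 rad/s.
t_s ≈ 4/(ζω_n) = 4/(0.539·525) = 0.0141 s.

t_s ≈ 0.0141 s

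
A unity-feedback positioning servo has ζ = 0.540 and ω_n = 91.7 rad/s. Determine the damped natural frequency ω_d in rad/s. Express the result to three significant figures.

ω_d ≈ 77.2 rad/s

ω_d = ω_n√(1−ζ²) = 91.7·√0.708 = 77.2 rad/s.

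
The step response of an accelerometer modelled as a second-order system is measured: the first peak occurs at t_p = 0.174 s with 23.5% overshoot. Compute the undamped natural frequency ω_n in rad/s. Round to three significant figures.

ω_n ≈ 19.9 rad/s

The overshoot fixes ζ = −ln(OS)/√(π²+ln²(OS)) = 0.419.
t_p = π/ω_d ⇒ ω_d = 18.1 rad/s; then ω_n = ω_d/√(1−ζ²) = 19.9 rad/s.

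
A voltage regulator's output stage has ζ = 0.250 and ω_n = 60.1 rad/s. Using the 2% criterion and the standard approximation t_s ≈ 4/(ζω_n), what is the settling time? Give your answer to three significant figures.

t_s ≈ 0.266 s

t_s ≈ 4/(ζω_n) = 4/(0.250 × 60.1) = 0.266 s.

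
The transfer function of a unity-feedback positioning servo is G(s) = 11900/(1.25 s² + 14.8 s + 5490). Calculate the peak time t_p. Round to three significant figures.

Dividing through by 1.25: denominator becomes s² + 11.84 s + 4392.
So ω_n = √4392 = 66.3 rad/s and ζ = 11.84/(2·66.3) = 0.0893.
ω_d = ω_n√(1−ζ²) = 66.0 rad/s. t_p = π/ω_d = 0.0476 s.

t_p ≈ 0.0476 s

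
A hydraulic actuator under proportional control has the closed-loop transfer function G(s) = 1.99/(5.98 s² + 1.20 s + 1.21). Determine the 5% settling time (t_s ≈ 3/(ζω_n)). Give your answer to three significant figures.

t_s ≈ 29.9 s

Dividing through by 5.98: denominator becomes s² + 0.2007 s + 0.2023.
So ω_n = √0.2023 = 0.450 rad/s and ζ = 0.2007/(2·0.450) = 0.223.
t_s ≈ 3/(ζω_n) = 29.9 s.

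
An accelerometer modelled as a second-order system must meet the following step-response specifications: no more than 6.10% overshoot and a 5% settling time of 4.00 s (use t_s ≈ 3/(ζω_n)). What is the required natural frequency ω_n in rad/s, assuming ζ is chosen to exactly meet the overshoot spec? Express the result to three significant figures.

ω_n ≈ 1.13 rad/s

From %OS = 100·exp(−πζ/√(1−ζ²)), invert to get ζ = −ln(OS)/√(π² + ln²(OS)) with OS = 0.0610.
−ln 0.0610 = 2.797, so ζ = 2.797/√(π² + 7.823) = 0.665.
From t_s ≈ 3/(ζω_n): ω_n = 3/(ζ·t_s) = 3/(0.665·4.00) = 1.13 rad/s.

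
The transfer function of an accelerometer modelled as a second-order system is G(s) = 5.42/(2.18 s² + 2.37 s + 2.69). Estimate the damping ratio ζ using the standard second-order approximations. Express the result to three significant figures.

Dividing through by 2.18: denominator becomes s² + 1.087 s + 1.234.
So ω_n = √1.234 = 1.11 rad/s and ζ = 1.087/(2·1.11) = 0.489.

ζ ≈ 0.489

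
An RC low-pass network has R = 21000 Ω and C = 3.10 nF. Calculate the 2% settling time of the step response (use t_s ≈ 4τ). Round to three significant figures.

τ = RC = 21000 × 3.10 nF = 0.0000651 s.
t_s ≈ 4τ = 0.000260 s.

t_s ≈ 0.000260 s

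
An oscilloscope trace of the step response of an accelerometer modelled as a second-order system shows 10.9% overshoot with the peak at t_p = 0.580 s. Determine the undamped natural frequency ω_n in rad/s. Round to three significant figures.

From the overshoot, ζ = −ln(OS)/√(π²+ln²(OS)) = 0.576.
t_p = π/ω_d ⇒ ω_d = 5.42 rad/s; then ω_n = ω_d/√(1−ζ²) = 6.63 rad/s.

ω_n ≈ 6.63 rad/s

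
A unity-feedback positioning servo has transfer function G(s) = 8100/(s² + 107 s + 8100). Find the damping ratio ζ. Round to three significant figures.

Comparing the denominator to s² + 2ζω_n s + ω_n²: ω_n = √8100 = 90.0 rad/s, and 2ζω_n = 107 so ζ = 107/(2·90.0) = 0.594.

ζ ≈ 0.594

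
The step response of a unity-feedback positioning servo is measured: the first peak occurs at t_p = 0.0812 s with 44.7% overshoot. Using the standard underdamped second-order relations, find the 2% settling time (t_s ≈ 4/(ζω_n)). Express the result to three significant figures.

t_s ≈ 0.403 s

The overshoot fixes ζ = −ln(OS)/√(π²+ln²(OS)) = 0.248.
t_p = π/ω_d ⇒ ω_d = 38.7 rad/s; then ω_n = ω_d/√(1−ζ²) = 39.9 rad/s.
t_s ≈ 4/(ζω_n) = 4/(0.248·39.9) = 0.403 s.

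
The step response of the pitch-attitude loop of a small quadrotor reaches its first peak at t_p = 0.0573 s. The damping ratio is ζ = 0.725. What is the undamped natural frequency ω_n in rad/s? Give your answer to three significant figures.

ω_n ≈ 79.6 rad/s

Peak time t_p = π/ω_d, so ω_d = π/t_p = π/0.0573 = 54.8 rad/s.
ω_n = ω_d/√(1−ζ²) = 54.8/√0.474 = 79.6 rad/s.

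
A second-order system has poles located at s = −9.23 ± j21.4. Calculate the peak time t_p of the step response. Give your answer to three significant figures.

t_p = π/ω_d with ω_d = 21.4 (the imaginary part), so t_p = 0.147 s.

t_p ≈ 0.147 s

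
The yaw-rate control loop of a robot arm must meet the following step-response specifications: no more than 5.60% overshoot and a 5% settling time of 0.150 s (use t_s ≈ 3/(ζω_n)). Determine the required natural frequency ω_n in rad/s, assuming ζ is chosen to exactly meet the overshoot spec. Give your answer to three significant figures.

ζ = −ln(OS)/√(π² + (ln OS)²). With OS = 0.0560, ln OS = −2.882 and ζ = 2.882/4.264 = 0.676.
Then ω_n = 3/(ζ t_s) = 3/(0.676 × 0.150) = 29.6 rad/s.

ω_n ≈ 29.6 rad/s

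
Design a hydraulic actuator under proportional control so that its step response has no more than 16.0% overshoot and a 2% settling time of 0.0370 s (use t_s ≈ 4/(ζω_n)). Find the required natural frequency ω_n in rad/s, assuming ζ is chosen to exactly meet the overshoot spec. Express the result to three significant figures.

ω_n ≈ 215 rad/s

Inverting the overshoot relation: ζ = |ln 0.160|/√(π² + ln²0.160) = 0.504.
Then ω_n = 4/(ζ t_s) = 4/(0.504 × 0.0370) = 215 rad/s.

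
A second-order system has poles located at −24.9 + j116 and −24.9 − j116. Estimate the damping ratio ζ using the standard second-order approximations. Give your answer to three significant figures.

With σ = 24.9, ω_d = 116: ω_n = √(σ²+ω_d²) = 119 rad/s, ζ = σ/ω_n = 0.210.

ζ ≈ 0.210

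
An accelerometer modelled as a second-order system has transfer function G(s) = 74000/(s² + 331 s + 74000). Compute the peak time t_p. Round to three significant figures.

t_p ≈ 0.0146 s

Comparing the denominator to s² + 2ζω_n s + ω_n²: ω_n = √74000 = 272 rad/s, and 2ζω_n = 331 so ζ = 331/(2·272) = 0.608.
ω_d = ω_n√(1−ζ²) = 216 rad/s. Then t_p = π/ω_d = 0.0146 s.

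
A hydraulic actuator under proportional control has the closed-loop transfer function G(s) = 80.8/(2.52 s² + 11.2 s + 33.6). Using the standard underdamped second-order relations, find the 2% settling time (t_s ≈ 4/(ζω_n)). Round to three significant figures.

t_s ≈ 1.80 s

Dividing through by 2.52: denominator becomes s² + 4.444 s + 13.33.
So ω_n = √13.33 = 3.65 rad/s and ζ = 4.444/(2·3.65) = 0.609.
t_s ≈ 4/(ζω_n) = 1.80 s.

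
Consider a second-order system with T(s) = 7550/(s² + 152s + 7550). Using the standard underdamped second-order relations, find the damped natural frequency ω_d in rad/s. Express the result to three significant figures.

ω_n = √7550 = 86.9 rad/s; ζ = 152/(2·86.9) = 0.875.
ω_d = 86.9·√(1 − 0.875²) = 42.1 rad/s.

ω_d ≈ 42.1 rad/s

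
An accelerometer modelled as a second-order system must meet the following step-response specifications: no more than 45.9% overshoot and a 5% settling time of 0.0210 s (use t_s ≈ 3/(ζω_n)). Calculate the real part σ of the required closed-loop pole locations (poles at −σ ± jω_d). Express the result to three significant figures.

The settling-time spec alone fixes σ = ζω_n = 3/t_s = 3/0.0210 = 143.
(Overshoot then fixes ζ = 0.241 and hence ω_d = σ·√(1−ζ²)/ζ = 576 rad/s.)

σ ≈ 143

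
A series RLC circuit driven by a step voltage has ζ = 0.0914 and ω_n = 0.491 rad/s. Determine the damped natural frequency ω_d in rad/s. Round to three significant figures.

ω_d = ω_n√(1−ζ²) = 0.491·√0.992 = 0.489 rad/s.

ω_d ≈ 0.489 rad/s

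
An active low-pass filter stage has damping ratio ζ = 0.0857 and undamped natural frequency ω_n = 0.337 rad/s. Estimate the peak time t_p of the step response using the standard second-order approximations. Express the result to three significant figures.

t_p ≈ 9.36 s

The damped frequency is ω_d = ω_n√(1−ζ²) = 0.337·√(1−0.00734) = 0.336 rad/s.
Peak time t_p = π/ω_d = π/0.336 = 9.36 s.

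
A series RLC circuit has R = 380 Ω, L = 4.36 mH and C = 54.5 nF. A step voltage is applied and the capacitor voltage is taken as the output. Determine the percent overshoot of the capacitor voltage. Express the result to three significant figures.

For a series RLC circuit (capacitor voltage as output), ω_n = 1/√(LC) = 1/√(4.36 mH · 54.5 nF) = 64900 rad/s.
ζ = (R/2)·√(C/L) = (380/2)·√(54.5 nF/4.36 mH) = 0.672.
%OS = 100 e^{−πζ/√(1−ζ²)} with ζ = 0.672 gives 5.79%.

%OS ≈ 5.79%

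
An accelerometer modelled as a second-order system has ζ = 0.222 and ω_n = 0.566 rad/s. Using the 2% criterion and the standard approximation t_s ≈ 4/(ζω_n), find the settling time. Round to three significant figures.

t_s ≈ 31.8 s

t_s ≈ 4/(ζω_n) = 4/(0.222 × 0.566) = 31.8 s.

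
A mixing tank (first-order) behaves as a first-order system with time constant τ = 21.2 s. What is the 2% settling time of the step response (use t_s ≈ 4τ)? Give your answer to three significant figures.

t_s ≈ 84.8 s

t_s ≈ 4τ = 84.8 s.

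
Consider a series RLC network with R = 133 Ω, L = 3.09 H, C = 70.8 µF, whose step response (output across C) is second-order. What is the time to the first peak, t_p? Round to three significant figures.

For a series RLC circuit (capacitor voltage as output), ω_n = 1/√(LC) = 1/√(3.09 H · 70.8 µF) = 67.6 rad/s.
ζ = (R/2)·√(C/L) = (133/2)·√(70.8 µF/3.09 H) = 0.318.
The damped frequency ω_d = ω_n√(1−ζ²) = 64.1 rad/s. t_p = π/ω_d = 0.0490 s.

t_p ≈ 0.0490 s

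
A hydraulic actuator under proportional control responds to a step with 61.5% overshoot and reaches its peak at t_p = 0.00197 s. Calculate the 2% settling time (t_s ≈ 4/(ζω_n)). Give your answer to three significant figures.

The overshoot fixes ζ = −ln(OS)/√(π²+ln²(OS)) = 0.153.
t_p = π/ω_d ⇒ ω_d = 1590 rad/s; then ω_n = ω_d/√(1−ζ²) = 1610 rad/s.
t_s ≈ 4/(ζω_n) = 4/(0.153·1610) = 0.0162 s.

t_s ≈ 0.0162 s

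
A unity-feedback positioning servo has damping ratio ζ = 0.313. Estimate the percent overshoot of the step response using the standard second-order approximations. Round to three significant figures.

For an underdamped second-order system, %OS = 100·exp(−πζ/√(1−ζ²)).
πζ/√(1−ζ²) = π·0.313/√(1−0.0980) = 1.035, so %OS = 100·e^(−1.035) = 35.5%.

%OS ≈ 35.5%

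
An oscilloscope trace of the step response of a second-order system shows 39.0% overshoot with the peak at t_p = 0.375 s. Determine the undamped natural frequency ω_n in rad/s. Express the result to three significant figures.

ω_n ≈ 8.75 rad/s

The overshoot fixes ζ = −ln(OS)/√(π²+ln²(OS)) = 0.287.
t_p = π/ω_d ⇒ ω_d = 8.38 rad/s; then ω_n = ω_d/√(1−ζ²) = 8.75 rad/s.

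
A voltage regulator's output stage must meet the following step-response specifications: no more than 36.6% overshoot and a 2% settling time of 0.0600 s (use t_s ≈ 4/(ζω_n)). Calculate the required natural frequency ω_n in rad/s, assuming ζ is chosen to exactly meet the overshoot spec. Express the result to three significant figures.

ω_n ≈ 219 rad/s

ζ = −ln(OS)/√(π² + (ln OS)²). With OS = 0.366, ln OS = −1.005 and ζ = 1.005/3.298 = 0.305.
Then ω_n = 4/(ζ t_s) = 4/(0.305 × 0.0600) = 219 rad/s.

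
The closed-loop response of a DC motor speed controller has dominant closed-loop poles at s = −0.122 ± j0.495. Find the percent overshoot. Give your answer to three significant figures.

|pole| = ω_n = √(0.122² + 0.495²) = 0.510 rad/s; ζ = cos θ = σ/ω_n = 0.239.
Overshoot: exp(−π·0.239/√(1−0.239²)) = 0.461, i.e. 46.1%.

%OS ≈ 46.1%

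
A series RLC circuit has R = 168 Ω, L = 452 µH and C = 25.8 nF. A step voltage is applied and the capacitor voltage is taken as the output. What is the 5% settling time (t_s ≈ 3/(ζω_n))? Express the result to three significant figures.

For a series RLC circuit (capacitor voltage as output), ω_n = 1/√(LC) = 1/√(452 µH · 25.8 nF) = 293000 rad/s.
ζ = (R/2)·√(C/L) = (168/2)·√(25.8 nF/452 µH) = 0.635.
t_s ≈ 3/(ζω_n) = 0.0000161 s.

t_s ≈ 0.0000161 s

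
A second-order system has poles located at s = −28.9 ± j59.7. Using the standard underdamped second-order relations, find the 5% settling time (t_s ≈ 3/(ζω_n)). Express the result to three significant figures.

t_s ≈ 0.104 s

For poles at −σ ± jω_d, ζω_n = σ = 28.9, so t_s ≈ 3/σ = 0.104 s.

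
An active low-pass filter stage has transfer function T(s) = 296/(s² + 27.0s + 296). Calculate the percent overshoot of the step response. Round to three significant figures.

%OS ≈ 1.87%

ω_n = √296 = 17.2 rad/s; ζ = 27.0/(2·17.2) = 0.785.
%OS = 100 e^{−πζ/√(1−ζ²)} with ζ = 0.785 gives 1.87%.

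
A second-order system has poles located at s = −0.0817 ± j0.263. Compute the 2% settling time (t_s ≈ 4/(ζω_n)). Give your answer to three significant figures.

t_s ≈ 49.0 s

For poles at −σ ± jω_d, ζω_n = σ = 0.0817, so t_s ≈ 4/σ = 49.0 s.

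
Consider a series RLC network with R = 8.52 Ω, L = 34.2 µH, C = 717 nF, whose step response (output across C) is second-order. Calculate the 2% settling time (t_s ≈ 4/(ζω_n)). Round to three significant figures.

For a series RLC circuit (capacitor voltage as output), ω_n = 1/√(LC) = 1/√(34.2 µH · 717 nF) = 202000 rad/s.
ζ = (R/2)·√(C/L) = (8.52/2)·√(717 nF/34.2 µH) = 0.617.
t_s ≈ 4/(ζω_n) = 0.0000321 s.

t_s ≈ 0.0000321 s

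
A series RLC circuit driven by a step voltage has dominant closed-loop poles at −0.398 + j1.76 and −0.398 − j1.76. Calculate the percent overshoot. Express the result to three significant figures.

|pole| = ω_n = √(0.398² + 1.76²) = 1.80 rad/s; ζ = cos θ = σ/ω_n = 0.221.
Overshoot: exp(−π·0.221/√(1−0.221²)) = 0.491, i.e. 49.1%.

%OS ≈ 49.1%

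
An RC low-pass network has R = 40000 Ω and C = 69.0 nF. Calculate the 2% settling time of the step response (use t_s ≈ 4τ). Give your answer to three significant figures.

τ = RC = 40000 × 69.0 nF = 0.00276 s.
t_s ≈ 4τ = 0.0110 s.

t_s ≈ 0.0110 s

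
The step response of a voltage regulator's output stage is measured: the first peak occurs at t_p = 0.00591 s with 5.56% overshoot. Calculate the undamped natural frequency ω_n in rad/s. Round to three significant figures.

The overshoot fixes ζ = −ln(OS)/√(π²+ln²(OS)) = 0.677.
t_p = π/ω_d ⇒ ω_d = 532 rad/s; then ω_n = ω_d/√(1−ζ²) = 722 rad/s.

ω_n ≈ 722 rad/s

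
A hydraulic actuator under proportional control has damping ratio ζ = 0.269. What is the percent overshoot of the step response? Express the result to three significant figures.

For an underdamped second-order system, %OS = 100·exp(−πζ/√(1−ζ²)).
πζ/√(1−ζ²) = π·0.269/√(1−0.0724) = 0.8774, so %OS = 100·e^(−0.8774) = 41.6%.

%OS ≈ 41.6%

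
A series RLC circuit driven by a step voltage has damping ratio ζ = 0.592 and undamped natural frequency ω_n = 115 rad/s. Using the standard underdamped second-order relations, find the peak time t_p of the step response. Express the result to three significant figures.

t_p ≈ 0.0339 s

The damped frequency is ω_d = ω_n√(1−ζ²) = 115·√(1−0.350) = 92.7 rad/s.
Peak time t_p = π/ω_d = π/92.7 = 0.0339 s.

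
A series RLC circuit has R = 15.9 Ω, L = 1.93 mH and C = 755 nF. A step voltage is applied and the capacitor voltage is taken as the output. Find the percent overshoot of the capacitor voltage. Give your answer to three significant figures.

%OS ≈ 60.6%

For a series RLC circuit (capacitor voltage as output), ω_n = 1/√(LC) = 1/√(1.93 mH · 755 nF) = 26200 rad/s.
ζ = (R/2)·√(C/L) = (15.9/2)·√(755 nF/1.93 mH) = 0.157.
Overshoot: exp(−π·0.157/√(1−0.157²)) = 0.606, i.e. 60.6%.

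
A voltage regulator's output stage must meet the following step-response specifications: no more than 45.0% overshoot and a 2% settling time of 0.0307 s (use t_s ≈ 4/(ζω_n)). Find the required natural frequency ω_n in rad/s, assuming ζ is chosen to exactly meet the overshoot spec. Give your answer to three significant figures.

From %OS = 100·exp(−πζ/√(1−ζ²)), invert to get ζ = −ln(OS)/√(π² + ln²(OS)) with OS = 0.450.
−ln 0.450 = 0.7985, so ζ = 0.7985/√(π² + 0.6376) = 0.246.
Then ω_n = 4/(ζ t_s) = 4/(0.246 × 0.0307) = 529 rad/s.

ω_n ≈ 529 rad/s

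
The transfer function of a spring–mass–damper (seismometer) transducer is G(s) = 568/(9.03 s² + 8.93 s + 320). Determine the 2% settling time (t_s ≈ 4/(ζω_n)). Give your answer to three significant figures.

t_s ≈ 8.09 s

Dividing through by 9.03: denominator becomes s² + 0.9889 s + 35.44.
So ω_n = √35.44 = 5.95 rad/s and ζ = 0.9889/(2·5.95) = 0.0831.
t_s ≈ 4/(ζω_n) = 8.09 s.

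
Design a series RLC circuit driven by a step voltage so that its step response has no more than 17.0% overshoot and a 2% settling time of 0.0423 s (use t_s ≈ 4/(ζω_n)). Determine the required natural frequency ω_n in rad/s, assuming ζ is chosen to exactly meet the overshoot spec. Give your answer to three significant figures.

Inverting the overshoot relation: ζ = |ln 0.170|/√(π² + ln²0.170) = 0.491.
From t_s ≈ 4/(ζω_n): ω_n = 4/(ζ·t_s) = 4/(0.491·0.0423) = 192 rad/s.

ω_n ≈ 192 rad/s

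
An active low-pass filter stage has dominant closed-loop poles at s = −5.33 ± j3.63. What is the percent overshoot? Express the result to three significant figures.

%OS ≈ 0.992%

|pole| = ω_n = √(5.33² + 3.63²) = 6.45 rad/s; ζ = cos θ = σ/ω_n = 0.827.
%OS = 100·exp(−πζ/√(1−ζ²)) = 0.992%.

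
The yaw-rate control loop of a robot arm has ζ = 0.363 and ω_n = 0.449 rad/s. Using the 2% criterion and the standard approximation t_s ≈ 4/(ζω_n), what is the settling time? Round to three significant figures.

t_s ≈ 4/(ζω_n) = 4/(0.363 × 0.449) = 24.5 s.

t_s ≈ 24.5 s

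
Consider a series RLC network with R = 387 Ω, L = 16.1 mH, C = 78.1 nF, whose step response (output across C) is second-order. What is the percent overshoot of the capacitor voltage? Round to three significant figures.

For a series RLC circuit (capacitor voltage as output), ω_n = 1/√(LC) = 1/√(16.1 mH · 78.1 nF) = 28200 rad/s.
ζ = (R/2)·√(C/L) = (387/2)·√(78.1 nF/16.1 mH) = 0.426.
Overshoot: exp(−π·0.426/√(1−0.426²)) = 0.228, i.e. 22.8%.

%OS ≈ 22.8%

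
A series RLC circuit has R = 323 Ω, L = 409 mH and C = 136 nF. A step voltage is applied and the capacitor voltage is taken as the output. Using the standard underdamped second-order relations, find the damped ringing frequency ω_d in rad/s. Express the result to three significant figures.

For a series RLC circuit (capacitor voltage as output), ω_n = 1/√(LC) = 1/√(409 mH · 136 nF) = 4240 rad/s.
ζ = (R/2)·√(C/L) = (323/2)·√(136 nF/409 mH) = 0.0931.
ω_d = 4240·√(1 − 0.0931²) = 4220 rad/s.

ω_d ≈ 4220 rad/s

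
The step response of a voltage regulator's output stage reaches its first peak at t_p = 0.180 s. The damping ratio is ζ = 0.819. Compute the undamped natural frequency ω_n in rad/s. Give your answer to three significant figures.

ω_n ≈ 30.4 rad/s

Peak time t_p = π/ω_d, so ω_d = π/t_p = π/0.180 = 17.5 rad/s.
ω_n = ω_d/√(1−ζ²) = 17.5/√0.329 = 30.4 rad/s.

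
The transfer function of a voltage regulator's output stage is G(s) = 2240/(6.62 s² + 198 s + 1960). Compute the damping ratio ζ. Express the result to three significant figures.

Dividing through by 6.62: denominator becomes s² + 29.91 s + 296.1.
So ω_n = √296.1 = 17.2 rad/s and ζ = 29.91/(2·17.2) = 0.869.

ζ ≈ 0.869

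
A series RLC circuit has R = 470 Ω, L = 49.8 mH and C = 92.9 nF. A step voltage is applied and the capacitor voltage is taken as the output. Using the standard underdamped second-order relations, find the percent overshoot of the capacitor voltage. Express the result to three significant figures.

For a series RLC circuit (capacitor voltage as output), ω_n = 1/√(LC) = 1/√(49.8 mH · 92.9 nF) = 14700 rad/s.
ζ = (R/2)·√(C/L) = (470/2)·√(92.9 nF/49.8 mH) = 0.321.
%OS = 100·exp(−πζ/√(1−ζ²)) = 34.5%.

%OS ≈ 34.5%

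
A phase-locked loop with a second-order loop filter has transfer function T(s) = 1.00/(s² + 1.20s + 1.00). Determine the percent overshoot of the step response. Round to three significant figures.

%OS ≈ 9.48%

Matching coefficients with s² + 2ζω_n s + ω_n² gives ω_n² = 1.00 ⇒ ω_n = 1.00 rad/s, and ζ = 1.20/(2ω_n) = 0.600.
%OS = 100·exp(−πζ/√(1−ζ²)) = 9.48%.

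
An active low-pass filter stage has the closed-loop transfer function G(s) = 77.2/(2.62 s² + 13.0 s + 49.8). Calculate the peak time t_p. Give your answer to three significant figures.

t_p ≈ 0.876 s

Dividing through by 2.62: denominator becomes s² + 4.962 s + 19.01.
So ω_n = √19.01 = 4.36 rad/s and ζ = 4.962/(2·4.36) = 0.569.
The damped frequency ω_d = ω_n√(1−ζ²) = 3.59 rad/s. t_p = π/ω_d = 0.876 s.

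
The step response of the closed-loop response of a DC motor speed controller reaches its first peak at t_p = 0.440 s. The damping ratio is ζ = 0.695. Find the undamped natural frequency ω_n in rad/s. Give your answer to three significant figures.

ω_n ≈ 9.93 rad/s

Peak time t_p = π/ω_d, so ω_d = π/t_p = π/0.440 = 7.14 rad/s.
ω_n = ω_d/√(1−ζ²) = 7.14/√0.517 = 9.93 rad/s.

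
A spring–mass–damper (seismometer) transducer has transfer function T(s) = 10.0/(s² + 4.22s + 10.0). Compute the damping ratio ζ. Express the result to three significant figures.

Comparing the denominator to s² + 2ζω_n s + ω_n²: ω_n = √10.0 = 3.16 rad/s, and 2ζω_n = 4.22 so ζ = 4.22/(2·3.16) = 0.667.

ζ ≈ 0.667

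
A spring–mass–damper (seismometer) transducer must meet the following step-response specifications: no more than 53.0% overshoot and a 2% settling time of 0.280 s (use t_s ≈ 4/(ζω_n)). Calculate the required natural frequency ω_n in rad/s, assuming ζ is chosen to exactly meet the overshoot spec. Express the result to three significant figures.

ω_n ≈ 72.1 rad/s

ζ = −ln(OS)/√(π² + (ln OS)²). With OS = 0.530, ln OS = −0.6349 and ζ = 0.6349/3.205 = 0.198.
Then ω_n = 4/(ζ t_s) = 4/(0.198 × 0.280) = 72.1 rad/s.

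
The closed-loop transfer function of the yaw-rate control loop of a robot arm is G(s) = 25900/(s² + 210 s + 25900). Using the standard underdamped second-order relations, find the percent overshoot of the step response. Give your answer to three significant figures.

ω_n = √25900 = 161 rad/s; ζ = 210/(2·161) = 0.652.
Overshoot: exp(−π·0.652/√(1−0.652²)) = 0.0669, i.e. 6.69%.

%OS ≈ 6.69%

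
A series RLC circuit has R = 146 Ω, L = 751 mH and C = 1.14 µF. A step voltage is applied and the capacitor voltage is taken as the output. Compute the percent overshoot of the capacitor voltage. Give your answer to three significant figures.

%OS ≈ 75.3%

For a series RLC circuit (capacitor voltage as output), ω_n = 1/√(LC) = 1/√(751 mH · 1.14 µF) = 1080 rad/s.
ζ = (R/2)·√(C/L) = (146/2)·√(1.14 µF/751 mH) = 0.0899.
Overshoot: exp(−π·0.0899/√(1−0.0899²)) = 0.753, i.e. 75.3%.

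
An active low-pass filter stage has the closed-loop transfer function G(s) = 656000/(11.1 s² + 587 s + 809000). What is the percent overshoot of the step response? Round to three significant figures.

%OS ≈ 73.4%

Dividing through by 11.1: denominator becomes s² + 52.88 s + 72880.
So ω_n = √72880 = 270 rad/s and ζ = 52.88/(2·270) = 0.0979.
Overshoot: exp(−π·0.0979/√(1−0.0979²)) = 0.734, i.e. 73.4%.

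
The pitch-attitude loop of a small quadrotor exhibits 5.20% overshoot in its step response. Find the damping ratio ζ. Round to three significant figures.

From %OS = 100·exp(−πζ/√(1−ζ²)), invert to get ζ = −ln(OS)/√(π² + ln²(OS)) with OS = 0.0520.
−ln 0.0520 = 2.957, so ζ = 2.957/√(π² + 8.741) = 0.685.

ζ ≈ 0.685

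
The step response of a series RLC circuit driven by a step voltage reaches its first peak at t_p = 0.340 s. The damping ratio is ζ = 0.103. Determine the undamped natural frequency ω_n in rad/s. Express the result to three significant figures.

ω_n ≈ 9.29 rad/s

Peak time t_p = π/ω_d, so ω_d = π/t_p = π/0.340 = 9.24 rad/s.
ω_n = ω_d/√(1−ζ²) = 9.24/√0.989 = 9.29 rad/s.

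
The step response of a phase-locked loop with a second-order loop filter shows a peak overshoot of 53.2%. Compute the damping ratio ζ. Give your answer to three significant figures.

ζ = −ln(OS)/√(π² + (ln OS)²). With OS = 0.532, ln OS = −0.6311 and ζ = 0.6311/3.204 = 0.197.

ζ ≈ 0.197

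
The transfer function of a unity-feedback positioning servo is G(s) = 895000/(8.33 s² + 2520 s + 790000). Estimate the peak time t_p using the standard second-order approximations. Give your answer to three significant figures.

t_p ≈ 0.0117 s

Dividing through by 8.33: denominator becomes s² + 302.5 s + 94840.
So ω_n = √94840 = 308 rad/s and ζ = 302.5/(2·308) = 0.491.
The damped frequency ω_d = ω_n√(1−ζ²) = 268 rad/s. t_p = π/ω_d = 0.0117 s.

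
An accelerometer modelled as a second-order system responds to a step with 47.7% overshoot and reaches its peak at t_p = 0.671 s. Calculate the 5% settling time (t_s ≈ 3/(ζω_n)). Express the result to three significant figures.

t_s ≈ 2.72 s

From the overshoot, ζ = −ln(OS)/√(π²+ln²(OS)) = 0.229.
t_p = π/ω_d ⇒ ω_d = 4.68 rad/s; then ω_n = ω_d/√(1−ζ²) = 4.81 rad/s.
t_s ≈ 3/(ζω_n) = 3/(0.229·4.81) = 2.72 s.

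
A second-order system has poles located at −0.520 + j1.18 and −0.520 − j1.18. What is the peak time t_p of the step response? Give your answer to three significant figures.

t_p = π/ω_d with ω_d = 1.18 (the imaginary part), so t_p = 2.66 s.

t_p ≈ 2.66 s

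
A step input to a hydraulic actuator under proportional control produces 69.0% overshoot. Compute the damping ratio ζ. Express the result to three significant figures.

ζ ≈ 0.117

From %OS = 100·exp(−πζ/√(1−ζ²)), invert to get ζ = −ln(OS)/√(π² + ln²(OS)) with OS = 0.690.
−ln 0.690 = 0.3711, so ζ = 0.3711/√(π² + 0.1377) = 0.117.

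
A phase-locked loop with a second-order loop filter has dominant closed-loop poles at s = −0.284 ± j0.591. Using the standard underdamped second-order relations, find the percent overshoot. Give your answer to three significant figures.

%OS ≈ 22.1%

With σ = 0.284, ω_d = 0.591: ω_n = √(σ²+ω_d²) = 0.656 rad/s, ζ = σ/ω_n = 0.433.
%OS = 100 e^{−πζ/√(1−ζ²)} with ζ = 0.433 gives 22.1%.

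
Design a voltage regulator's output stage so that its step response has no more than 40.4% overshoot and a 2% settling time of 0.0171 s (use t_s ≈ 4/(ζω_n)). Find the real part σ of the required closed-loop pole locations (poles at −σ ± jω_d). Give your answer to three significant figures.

σ ≈ 234

The settling-time spec alone fixes σ = ζω_n = 4/t_s = 4/0.0171 = 234.
(Overshoot then fixes ζ = 0.277 and hence ω_d = σ·√(1−ζ²)/ζ = 811 rad/s.)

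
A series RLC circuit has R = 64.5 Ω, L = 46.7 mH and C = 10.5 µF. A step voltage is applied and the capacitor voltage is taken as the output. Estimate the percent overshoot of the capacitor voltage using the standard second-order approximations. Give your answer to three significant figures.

For a series RLC circuit (capacitor voltage as output), ω_n = 1/√(LC) = 1/√(46.7 mH · 10.5 µF) = 1430 rad/s.
ζ = (R/2)·√(C/L) = (64.5/2)·√(10.5 µF/46.7 mH) = 0.484.
%OS = 100·exp(−πζ/√(1−ζ²)) = 17.6%.

%OS ≈ 17.6%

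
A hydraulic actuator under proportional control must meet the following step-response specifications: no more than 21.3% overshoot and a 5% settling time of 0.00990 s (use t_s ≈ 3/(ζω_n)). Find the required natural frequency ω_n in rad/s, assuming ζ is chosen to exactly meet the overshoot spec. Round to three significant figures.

ζ = −ln(OS)/√(π² + (ln OS)²). With OS = 0.213, ln OS = −1.546 and ζ = 1.546/3.502 = 0.442.
From t_s ≈ 3/(ζω_n): ω_n = 3/(ζ·t_s) = 3/(0.442·0.00990) = 686 rad/s.

ω_n ≈ 686 rad/s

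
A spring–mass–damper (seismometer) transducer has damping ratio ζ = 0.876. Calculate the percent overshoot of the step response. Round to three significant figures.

For an underdamped second-order system, %OS = 100·exp(−πζ/√(1−ζ²)).
πζ/√(1−ζ²) = π·0.876/√(1−0.767) = 5.706, so %OS = 100·e^(−5.706) = 0.333%.

%OS ≈ 0.333%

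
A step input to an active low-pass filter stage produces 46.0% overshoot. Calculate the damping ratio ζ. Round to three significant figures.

ζ = −ln(OS)/√(π² + (ln OS)²). With OS = 0.460, ln OS = −0.7765 and ζ = 0.7765/3.236 = 0.240.

ζ ≈ 0.240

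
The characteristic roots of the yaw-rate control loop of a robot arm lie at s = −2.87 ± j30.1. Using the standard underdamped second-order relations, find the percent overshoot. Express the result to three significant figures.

With σ = 2.87, ω_d = 30.1: ω_n = √(σ²+ω_d²) = 30.2 rad/s, ζ = σ/ω_n = 0.0949.
%OS = 100 e^{−πζ/√(1−ζ²)} with ζ = 0.0949 gives 74.1%.

%OS ≈ 74.1%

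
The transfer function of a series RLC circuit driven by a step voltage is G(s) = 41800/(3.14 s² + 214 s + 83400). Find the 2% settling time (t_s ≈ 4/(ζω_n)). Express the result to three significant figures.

Dividing through by 3.14: denominator becomes s² + 68.15 s + 26560.
So ω_n = √26560 = 163 rad/s and ζ = 68.15/(2·163) = 0.209.
t_s ≈ 4/(ζω_n) = 0.117 s.

t_s ≈ 0.117 s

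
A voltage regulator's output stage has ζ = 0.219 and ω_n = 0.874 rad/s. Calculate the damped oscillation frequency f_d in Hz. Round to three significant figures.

ω_d = ω_n√(1−ζ²) = 0.874·√0.952 = 0.853 rad/s.
f_d = ω_d/(2π) = 0.136 Hz.

f_d ≈ 0.136 Hz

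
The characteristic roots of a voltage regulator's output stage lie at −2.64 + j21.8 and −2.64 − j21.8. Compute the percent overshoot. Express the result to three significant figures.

|pole| = ω_n = √(2.64² + 21.8²) = 22.0 rad/s; ζ = cos θ = σ/ω_n = 0.120.
Overshoot: exp(−π·0.120/√(1−0.120²)) = 0.684, i.e. 68.4%.

%OS ≈ 68.4%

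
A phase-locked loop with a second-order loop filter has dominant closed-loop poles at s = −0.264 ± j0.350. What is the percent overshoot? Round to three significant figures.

%OS ≈ 9.35%

With σ = 0.264, ω_d = 0.350: ω_n = √(σ²+ω_d²) = 0.438 rad/s, ζ = σ/ω_n = 0.602.
Overshoot: exp(−π·0.602/√(1−0.602²)) = 0.0935, i.e. 9.35%.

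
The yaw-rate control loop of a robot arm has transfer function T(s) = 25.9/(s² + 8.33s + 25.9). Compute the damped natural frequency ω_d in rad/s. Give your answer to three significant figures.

Comparing the denominator to s² + 2ζω_n s + ω_n²: ω_n = √25.9 = 5.09 rad/s, and 2ζω_n = 8.33 so ζ = 8.33/(2·5.09) = 0.818.
ω_d = ω_n√(1−ζ²) = 2.92 rad/s.

ω_d ≈ 2.92 rad/s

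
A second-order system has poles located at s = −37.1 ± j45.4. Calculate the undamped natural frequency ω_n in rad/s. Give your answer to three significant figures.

The poles are at −σ ± jω_d with σ = 37.1 and ω_d = 45.4, so ω_n = √(σ²+ω_d²) = 58.6 rad/s and ζ = σ/ω_n = 0.633.

ω_n ≈ 58.6 rad/s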